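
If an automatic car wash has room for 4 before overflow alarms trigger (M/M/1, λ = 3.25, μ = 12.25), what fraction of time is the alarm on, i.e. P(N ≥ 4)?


ρ = 3.25/12.25 = 0.2653
P(N ≥ n) = ρ^n = 0.2653^4 = 0.004954

Final: 0.004954


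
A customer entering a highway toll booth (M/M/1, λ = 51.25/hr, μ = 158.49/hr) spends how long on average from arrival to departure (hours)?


W = 1/(μ−λ) = 1/(158.49 − 51.25) = 1/107.24 = 0.009325 hr

Final: 0.009325 hr


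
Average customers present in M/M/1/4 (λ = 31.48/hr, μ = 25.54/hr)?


ρ = 31.48/25.54 = 1.2326
L = ρ[1 − (K+1)ρ^K + Kρ^(K+1)] / [(1−ρ)(1−ρ^(K+1))]
Numerator: 1.2326·(1 − 5·2.308104 + 4·2.844914) = 1.034301
Denominator: (-0.2326)·(-1.844914) = 0.429083
L = 1.034301/0.429083 = 2.4105

Final: 2.4105


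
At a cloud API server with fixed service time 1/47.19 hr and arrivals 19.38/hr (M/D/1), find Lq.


ρ = 19.38/47.19 = 0.4107
M/D/1: Lq = ρ²/(2(1−ρ)) = 0.1687/(2·0.5893) = 0.14310

Final: 0.14310


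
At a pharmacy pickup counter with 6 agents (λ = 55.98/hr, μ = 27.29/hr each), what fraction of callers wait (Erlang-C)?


a = λ/μ = 2.0513; ρ = a/6 = 0.3419
P₀ = 0.128346 (from M/M/c formula)
C(c,a) = [a^c/(c!(1−ρ))]·P₀ = [74.50341/(720·0.6581)]·0.128346
= 0.15723·0.128346 = 0.020180

Final: 0.020180


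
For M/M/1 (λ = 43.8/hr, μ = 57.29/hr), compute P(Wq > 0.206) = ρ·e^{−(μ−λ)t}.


ρ = 43.8/57.29 = 0.7645
P(Wq > t) = ρ·e^{−(μ−λ)t} = 0.7645·e^{−2.7789}
= 0.7645·0.062104 = 0.047481

Final: 0.047481


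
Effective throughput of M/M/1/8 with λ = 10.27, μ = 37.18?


ρ = 0.2762; P_K = (1−ρ)ρ^8/(1−ρ^9) = 0.00002453
λ_eff = λ(1 − P_K) = 10.27·(1 − 0.00002453) = 10.27·0.999975 = 10.2697 /hr

Final: 10.2697 /hr


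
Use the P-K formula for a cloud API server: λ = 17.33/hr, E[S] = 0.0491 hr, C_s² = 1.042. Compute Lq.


ρ = λ·E[S] = 17.33·0.0491 = 0.8509
Lq = ρ²(1+C_s²)/(2(1−ρ)) = 0.7240·(1+1.042)/(2·0.1491)
= 0.7240·2.0420/0.2982 = 4.95812

Final: 4.95812


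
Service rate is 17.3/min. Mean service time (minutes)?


Mean service time = 1/μ = 1/17.3 minute = 0.05780 minute
In minutes: 0.05780 × 1 = 0.05780 min

Final: 0.05780 min


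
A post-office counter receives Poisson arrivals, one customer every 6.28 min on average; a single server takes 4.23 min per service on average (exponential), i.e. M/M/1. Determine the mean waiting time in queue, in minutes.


λ = 60/6.28 = 9.5541 /hr
μ = 60/4.23 = 14.1844 /hr
ρ = λ/μ = 9.5541/14.1844 = 0.6736
Wq = ρ/(μ−λ) = 0.6736/(14.1844−9.5541) = 0.14547 hr
In minutes: 0.14547·60 = 8.728 min

Final: 8.728 min


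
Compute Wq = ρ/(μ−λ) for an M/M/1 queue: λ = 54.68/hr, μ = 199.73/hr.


ρ = 54.68/199.73 = 0.2738
Wq = ρ/(μ−λ) = 0.2738/(199.73 − 54.68) = 0.2738/145.05 = 0.001887 hr

Final: 0.001887 hr


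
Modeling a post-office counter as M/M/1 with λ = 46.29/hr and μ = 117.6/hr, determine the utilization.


ρ = λ/μ = 46.29/117.6 = 0.3936

Final: 0.3936


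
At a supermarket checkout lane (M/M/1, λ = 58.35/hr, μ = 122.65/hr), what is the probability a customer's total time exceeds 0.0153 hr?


W ~ Exponential(μ−λ) for M/M/1.
μ − λ = 122.65 − 58.35 = 64.3000
P(W > t) = e^{−(μ−λ)t} = e^{−0.9838} = 0.373891

Final: 0.373891


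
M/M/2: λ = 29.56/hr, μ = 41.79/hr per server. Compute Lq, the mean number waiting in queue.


a = λ/μ = 0.7073; ρ = a/2 = 0.3537
P₀ = 0.477462
Lq = P₀·a^c·ρ / (c!·(1−ρ)²) = 0.477462·0.50034·0.3537/(2·0.41774)
= 0.10113

Final: 0.10113


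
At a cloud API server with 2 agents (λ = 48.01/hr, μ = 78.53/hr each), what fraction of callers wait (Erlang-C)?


a = λ/μ = 0.6114; ρ = a/2 = 0.3057
P₀ = 0.531770 (from M/M/c formula)
C(c,a) = [a^c/(c!(1−ρ))]·P₀ = [0.37376/(2·0.6943)]·0.531770
= 0.26915·0.531770 = 0.143128

Final: 0.143128


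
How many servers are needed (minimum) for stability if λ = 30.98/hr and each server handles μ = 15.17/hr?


Stability requires cμ > λ ⇔ c > λ/μ.
λ/μ = 30.98/15.17 = 2.0422
Minimum integer c = ⌊2.0422⌋ + 1 = 3
Check: 3·15.17 = 45.51 > 30.98, while 2·15.17 = 30.34 ≤ 30.98

Final: 3 servers


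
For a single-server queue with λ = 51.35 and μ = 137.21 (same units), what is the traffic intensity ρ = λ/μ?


ρ = λ/μ = 51.35/137.21 = 0.3742

Final: 0.3742


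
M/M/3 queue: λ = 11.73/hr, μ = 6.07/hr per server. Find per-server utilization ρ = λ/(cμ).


ρ = λ/(cμ) = 11.73/(3·6.07) = 11.73/18.21 = 0.6442

Final: 0.6442


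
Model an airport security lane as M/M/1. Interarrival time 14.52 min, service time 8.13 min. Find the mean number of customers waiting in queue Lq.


λ = 60/14.52 = 4.1322 /hr
μ = 60/8.13 = 7.3801 /hr
ρ = λ/μ = 4.1322/7.3801 = 0.5599
Lq = ρ²/(1−ρ) = 0.3135/0.4401 = 0.7124

Final: 0.7124


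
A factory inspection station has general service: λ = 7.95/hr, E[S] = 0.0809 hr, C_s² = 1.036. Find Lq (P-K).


ρ = λ·E[S] = 7.95·0.0809 = 0.6432
Lq = ρ²(1+C_s²)/(2(1−ρ)) = 0.4136·(1+1.036)/(2·0.3568)
= 0.4136·2.0360/0.7137 = 1.18005

Final: 1.18005


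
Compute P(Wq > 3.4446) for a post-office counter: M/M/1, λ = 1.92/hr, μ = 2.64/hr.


ρ = 1.92/2.64 = 0.7273
P(Wq > t) = ρ·e^{−(μ−λ)t} = 0.7273·e^{−2.4801}
= 0.7273·0.083734 = 0.060897

Final: 0.060897


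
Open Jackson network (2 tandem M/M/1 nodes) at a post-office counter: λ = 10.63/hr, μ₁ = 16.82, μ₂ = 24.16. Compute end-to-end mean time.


Each node sees arrival rate λ = 10.63/hr (tandem ⇒ throughput preserved).
W₁ = 1/(μ₁−λ) = 1/(16.82−10.63) = 0.16155 hr
W₂ = 1/(μ₂−λ) = 1/(24.16−10.63) = 0.07391 hr
W_total = W₁ + W₂ = 0.16155 + 0.07391 = 0.23546 hr

Final: 0.23546 hr


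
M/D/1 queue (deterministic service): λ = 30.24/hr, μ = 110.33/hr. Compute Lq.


ρ = 30.24/110.33 = 0.2741
M/D/1: Lq = ρ²/(2(1−ρ)) = 0.07512/(2·0.7259) = 0.05174

Final: 0.05174


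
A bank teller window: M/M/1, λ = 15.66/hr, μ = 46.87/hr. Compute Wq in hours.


ρ = 15.66/46.87 = 0.3341
Wq = ρ/(μ−λ) = 0.3341/(46.87 − 15.66) = 0.3341/31.21 = 0.01071 hr

Final: 0.01071 hr


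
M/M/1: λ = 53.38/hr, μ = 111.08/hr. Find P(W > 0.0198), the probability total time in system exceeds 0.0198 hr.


W ~ Exponential(μ−λ) for M/M/1.
μ − λ = 111.08 − 53.38 = 57.7000
P(W > t) = e^{−(μ−λ)t} = e^{−1.1425} = 0.319033

Final: 0.319033


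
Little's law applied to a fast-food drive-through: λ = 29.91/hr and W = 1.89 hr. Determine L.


L = λW = 29.91·1.89 = 56.5299

Final: 56.5299


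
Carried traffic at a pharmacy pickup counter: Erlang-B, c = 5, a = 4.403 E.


B(5,4.403) = 0.234633 (Erlang-B)
Carried load = a(1 − B) = 4.403·(1 − 0.234633) = 4.403·0.765367 = 3.3699 E

Final: 3.3699 Erlangs


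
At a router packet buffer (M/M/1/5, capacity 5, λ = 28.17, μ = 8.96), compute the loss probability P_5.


ρ = λ/μ = 28.17/8.96 = 3.1440
P_K = (1−ρ)ρ^K/(1−ρ^(K+1)) = (-2.1440·307.180885)/(1 − 965.768473)
= -658.587588/-964.768473 = 0.682638

Final: 0.682638


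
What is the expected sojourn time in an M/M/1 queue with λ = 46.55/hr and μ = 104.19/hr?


W = 1/(μ−λ) = 1/(104.19 − 46.55) = 1/57.64 = 0.01735 hr

Final: 0.01735 hr


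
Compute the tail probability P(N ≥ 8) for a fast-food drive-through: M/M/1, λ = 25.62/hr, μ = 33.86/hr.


ρ = 25.62/33.86 = 0.7566
P(N ≥ n) = ρ^n = 0.7566^8 = 0.107433

Final: 0.107433


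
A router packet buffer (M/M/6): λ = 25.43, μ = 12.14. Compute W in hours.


a = 2.0947; ρ = 0.3491; P₀ = 0.122863
Lq = P₀·a^c·ρ/(c!(1−ρ)²) = 0.01188
Wq = Lq/λ = 0.01188/25.43 = 0.0004672 hr
W = Wq + 1/μ = 0.0004672 + 0.08237 = 0.08284 hr

Final: 0.08284 hr


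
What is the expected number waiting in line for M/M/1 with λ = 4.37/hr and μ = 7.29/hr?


ρ = 4.37/7.29 = 0.5995
Lq = ρ²/(1−ρ) = 0.3593/0.4005 = 0.8971

Final: 0.8971


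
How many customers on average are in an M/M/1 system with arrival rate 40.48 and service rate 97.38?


ρ = λ/μ = 40.48/97.38 = 0.4157
L = ρ/(1−ρ) = 0.4157/(1 − 0.4157) = 0.4157/0.5843 = 0.7114

Final: 0.7114


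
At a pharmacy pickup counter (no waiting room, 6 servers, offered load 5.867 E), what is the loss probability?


B(c,a) = (a^c/c!) / Σ_{k=0}^{c} a^k/k!
a^6/6! = 56.645320
Σ terms (k=0..6): 1.00000 + 5.86700 + 17.21084 + 33.65867 + 49.36886 + 57.92942 + 56.64532 = 221.680123
B = 56.645320/221.680123 = 0.255527

Final: 0.255527


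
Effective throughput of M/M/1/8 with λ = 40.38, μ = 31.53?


ρ = 1.2807; P_K = (1−ρ)ρ^8/(1−ρ^9) = 0.245676
λ_eff = λ(1 − P_K) = 40.38·(1 − 0.245676) = 40.38·0.754324 = 30.4596 /hr

Final: 30.4596 /hr


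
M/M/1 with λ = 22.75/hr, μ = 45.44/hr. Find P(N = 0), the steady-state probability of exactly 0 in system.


ρ = 22.75/45.44 = 0.5007
P_n = (1−ρ)·ρ^n = (1 − 0.5007)·0.5007^0 = 0.4993·1.000000 = 0.499340

Final: 0.499340


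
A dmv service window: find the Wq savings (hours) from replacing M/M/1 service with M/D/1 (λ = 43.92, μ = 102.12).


ρ = 43.92/102.12 = 0.4301
Wq(M/M/1) = ρ/(μ−λ) = 0.4301/58.20 = 0.007390 hr
Wq(M/D/1) = ρ/(2(μ−λ)) = 0.003695 hr
Savings = 0.007390 − 0.003695 = 0.003695 hr

Final: 0.003695 hr


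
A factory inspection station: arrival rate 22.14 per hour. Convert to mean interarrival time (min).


Mean interarrival time = 1/λ = 1/22.14 hour = 0.04517 hour
In minutes: 0.04517 × 60 = 2.7100 min

Final: 2.7100 min


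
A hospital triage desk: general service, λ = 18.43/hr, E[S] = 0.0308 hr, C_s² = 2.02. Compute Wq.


ρ = λ·E[S] = 18.43·0.0308 = 0.5676
E[S²] = E[S]²(1+C_s²) = 0.0308²·(1+2.02) = 0.002865
Wq = λ·E[S²]/(2(1−ρ)) = 18.43·0.002865/(2·0.4324) = 0.06106 hr

Final: 0.06106 hr


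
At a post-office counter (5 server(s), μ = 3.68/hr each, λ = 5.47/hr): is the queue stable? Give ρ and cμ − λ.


Total capacity cμ = 5·3.68 = 18.40/hr
ρ = λ/(cμ) = 5.47/18.40 = 0.2973
Stable ⇔ ρ < 1: YES
Spare capacity = cμ − λ = 18.40 − 5.47 = 12.93/hr

Final: ρ = 0.2973; stable; margin = 12.93/hr


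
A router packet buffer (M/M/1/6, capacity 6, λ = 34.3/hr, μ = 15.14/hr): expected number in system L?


ρ = 34.3/15.14 = 2.2655
L = ρ[1 − (K+1)ρ^K + Kρ^(K+1)] / [(1−ρ)(1−ρ^(K+1))]
Numerator: 2.2655·(1 − 7·135.210204 + 6·306.321665) = 2021.884321
Denominator: (-1.2655)·(-305.321665) = 386.391222
L = 2021.884321/386.391222 = 5.2327

Final: 5.2327


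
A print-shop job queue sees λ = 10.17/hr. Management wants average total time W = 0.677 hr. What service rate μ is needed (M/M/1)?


W = 1/(μ−λ) ⇒ μ − λ = 1/W = 1/0.677 = 1.4771
μ = λ + 1/W = 10.17 + 1.4771 = 11.6471 per hr

Final: 11.6471 /hr


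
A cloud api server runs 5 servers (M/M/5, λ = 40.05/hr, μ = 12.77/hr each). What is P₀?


a = λ/μ = 40.05/12.77 = 3.1363; ρ = a/c = 0.6273
Σ_{k=0}^{4} a^k/k! (terms k=0..4) = 1.00000 + 3.13626 + 4.91805 + 5.14143 + 4.03121 = 18.22695
Tail: a^5/(5!(1−ρ)) = 303.42972/(120·0.3727) = 6.78361
P₀ = 1/(18.22695 + 6.78361) = 1/25.01055 = 0.039983

Final: 0.039983


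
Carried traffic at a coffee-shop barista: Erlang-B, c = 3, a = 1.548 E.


B(3,1.548) = 0.141657 (Erlang-B)
Carried load = a(1 − B) = 1.548·(1 − 0.141657) = 1.548·0.858343 = 1.3287 E

Final: 1.3287 Erlangs


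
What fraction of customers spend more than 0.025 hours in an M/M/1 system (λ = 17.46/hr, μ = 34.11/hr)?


W ~ Exponential(μ−λ) for M/M/1.
μ − λ = 34.11 − 17.46 = 16.6500
P(W > t) = e^{−(μ−λ)t} = e^{−0.4163} = 0.659515

Final: 0.659515


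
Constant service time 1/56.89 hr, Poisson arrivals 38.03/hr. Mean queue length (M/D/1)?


ρ = 38.03/56.89 = 0.6685
M/D/1: Lq = ρ²/(2(1−ρ)) = 0.4469/(2·0.3315) = 0.67398

Final: 0.67398


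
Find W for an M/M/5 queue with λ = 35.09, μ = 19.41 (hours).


a = 1.8078; ρ = 0.3616; P₀ = 0.163297
Lq = P₀·a^c·ρ/(c!(1−ρ)²) = 0.02331
Wq = Lq/λ = 0.02331/35.09 = 0.0006643 hr
W = Wq + 1/μ = 0.0006643 + 0.05152 = 0.05218 hr

Final: 0.05218 hr


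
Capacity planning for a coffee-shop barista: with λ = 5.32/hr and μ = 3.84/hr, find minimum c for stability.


Stability requires cμ > λ ⇔ c > λ/μ.
λ/μ = 5.32/3.84 = 1.3854
Minimum integer c = ⌊1.3854⌋ + 1 = 2
Check: 2·3.84 = 7.68 > 5.32, while 1·3.84 = 3.84 ≤ 5.32

Final: 2 servers


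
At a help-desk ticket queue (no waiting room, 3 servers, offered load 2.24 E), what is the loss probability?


B(c,a) = (a^c/c!) / Σ_{k=0}^{c} a^k/k!
a^3/3! = 1.873237
Σ terms (k=0..3): 1.00000 + 2.24000 + 2.50880 + 1.87324 = 7.622037
B = 1.873237/7.622037 = 0.245766

Final: 0.245766


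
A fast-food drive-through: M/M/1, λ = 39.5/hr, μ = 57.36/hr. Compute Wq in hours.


ρ = 39.5/57.36 = 0.6886
Wq = ρ/(μ−λ) = 0.6886/(57.36 − 39.5) = 0.6886/17.86 = 0.03856 hr

Final: 0.03856 hr


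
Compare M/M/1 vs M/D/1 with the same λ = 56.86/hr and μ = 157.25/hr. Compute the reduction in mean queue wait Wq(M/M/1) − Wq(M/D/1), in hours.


ρ = 56.86/157.25 = 0.3616
Wq(M/M/1) = ρ/(μ−λ) = 0.3616/100.39 = 0.003602 hr
Wq(M/D/1) = ρ/(2(μ−λ)) = 0.001801 hr
Savings = 0.003602 − 0.001801 = 0.001801 hr

Final: 0.001801 hr


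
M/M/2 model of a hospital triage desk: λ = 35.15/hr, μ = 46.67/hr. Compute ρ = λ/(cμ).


ρ = λ/(cμ) = 35.15/(2·46.67) = 35.15/93.34 = 0.3766

Final: 0.3766


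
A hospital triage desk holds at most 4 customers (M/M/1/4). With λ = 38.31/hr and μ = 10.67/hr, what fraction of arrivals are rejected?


ρ = λ/μ = 38.31/10.67 = 3.5904
P_K = (1−ρ)ρ^K/(1−ρ^(K+1)) = (-2.5904·166.184659)/(1 − 596.676128)
= -430.491469/-595.676128 = 0.722694

Final: 0.722694


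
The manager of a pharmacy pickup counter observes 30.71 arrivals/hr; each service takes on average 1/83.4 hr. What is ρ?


ρ = λ/μ = 30.71/83.4 = 0.3682

Final: 0.3682


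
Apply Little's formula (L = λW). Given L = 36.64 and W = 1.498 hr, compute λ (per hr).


λ = L/W = 36.64/1.498 = 24.4593 /hr

Final: 24.4593 /hr


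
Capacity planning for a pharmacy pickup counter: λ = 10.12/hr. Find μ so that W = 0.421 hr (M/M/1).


W = 1/(μ−λ) ⇒ μ − λ = 1/W = 1/0.421 = 2.3753
μ = λ + 1/W = 10.12 + 2.3753 = 12.4953 per hr

Final: 12.4953 /hr


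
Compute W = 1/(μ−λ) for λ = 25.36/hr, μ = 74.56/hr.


W = 1/(μ−λ) = 1/(74.56 − 25.36) = 1/49.20 = 0.02033 hr

Final: 0.02033 hr


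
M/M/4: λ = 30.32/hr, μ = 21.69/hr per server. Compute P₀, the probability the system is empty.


a = λ/μ = 30.32/21.69 = 1.3979; ρ = a/c = 0.3495
Σ_{k=0}^{3} a^k/k! (terms k=0..3) = 1.00000 + 1.39788 + 0.97703 + 0.45526 = 3.83017
Tail: a^4/(4!(1−ρ)) = 3.81838/(24·0.6505) = 0.24457
P₀ = 1/(3.83017 + 0.24457) = 1/4.07474 = 0.245415

Final: 0.245415


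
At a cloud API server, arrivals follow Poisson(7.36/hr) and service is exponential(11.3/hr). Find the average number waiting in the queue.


ρ = 7.36/11.3 = 0.6513
Lq = ρ²/(1−ρ) = 0.4242/0.3487 = 1.2167

Final: 1.2167


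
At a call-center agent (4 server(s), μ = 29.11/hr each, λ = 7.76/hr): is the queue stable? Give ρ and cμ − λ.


Total capacity cμ = 4·29.11 = 116.44/hr
ρ = λ/(cμ) = 7.76/116.44 = 0.06664
Stable ⇔ ρ < 1: YES
Spare capacity = cμ − λ = 116.44 − 7.76 = 108.68/hr

Final: ρ = 0.06664; stable; margin = 108.68/hr


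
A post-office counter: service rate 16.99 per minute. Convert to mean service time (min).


Mean service time = 1/μ = 1/16.99 minute = 0.05886 minute
In minutes: 0.05886 × 1 = 0.05886 min

Final: 0.05886 min


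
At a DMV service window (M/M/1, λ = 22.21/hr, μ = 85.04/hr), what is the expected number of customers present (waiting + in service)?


ρ = λ/μ = 22.21/85.04 = 0.2612
L = ρ/(1−ρ) = 0.2612/(1 − 0.2612) = 0.2612/0.7388 = 0.3535

Final: 0.3535


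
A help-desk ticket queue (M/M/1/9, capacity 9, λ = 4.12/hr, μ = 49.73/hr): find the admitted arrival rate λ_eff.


ρ = 0.08285; P_K = (1−ρ)ρ^9/(1−ρ^10) = 1.686e-10
λ_eff = λ(1 − P_K) = 4.12·(1 − 1.686e-10) = 4.12·1.000000 = 4.1200 /hr

Final: 4.1200 /hr


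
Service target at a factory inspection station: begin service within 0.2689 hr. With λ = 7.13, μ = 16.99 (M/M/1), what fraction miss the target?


ρ = 7.13/16.99 = 0.4197
P(Wq > t) = ρ·e^{−(μ−λ)t} = 0.4197·e^{−2.6514}
= 0.4197·0.070556 = 0.029609

Final: 0.029609


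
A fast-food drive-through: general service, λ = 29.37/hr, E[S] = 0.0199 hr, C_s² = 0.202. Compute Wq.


ρ = λ·E[S] = 29.37·0.0199 = 0.5845
E[S²] = E[S]²(1+C_s²) = 0.0199²·(1+0.202) = 0.0004760
Wq = λ·E[S²]/(2(1−ρ)) = 29.37·0.0004760/(2·0.4155) = 0.01682 hr

Final: 0.01682 hr


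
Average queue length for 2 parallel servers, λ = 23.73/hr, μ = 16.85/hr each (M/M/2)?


a = λ/μ = 1.4083; ρ = a/2 = 0.7042
P₀ = 0.173603
Lq = P₀·a^c·ρ / (c!·(1−ρ)²) = 0.173603·1.98333·0.7042/(2·0.08752)
= 1.38503

Final: 1.38503


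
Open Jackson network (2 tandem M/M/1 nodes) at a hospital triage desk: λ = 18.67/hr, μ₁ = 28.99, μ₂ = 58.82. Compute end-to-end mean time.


Each node sees arrival rate λ = 18.67/hr (tandem ⇒ throughput preserved).
W₁ = 1/(μ₁−λ) = 1/(28.99−18.67) = 0.09690 hr
W₂ = 1/(μ₂−λ) = 1/(58.82−18.67) = 0.02491 hr
W_total = W₁ + W₂ = 0.09690 + 0.02491 = 0.12181 hr

Final: 0.12181 hr


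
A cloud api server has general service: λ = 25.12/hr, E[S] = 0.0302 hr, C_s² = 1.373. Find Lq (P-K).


ρ = λ·E[S] = 25.12·0.0302 = 0.7586
Lq = ρ²(1+C_s²)/(2(1−ρ)) = 0.5755·(1+1.373)/(2·0.2414)
= 0.5755·2.3730/0.4828 = 2.82896

Final: 2.82896


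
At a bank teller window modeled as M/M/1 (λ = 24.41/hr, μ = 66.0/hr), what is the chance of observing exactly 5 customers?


ρ = 24.41/66.0 = 0.3698
P_n = (1−ρ)·ρ^n = (1 − 0.3698)·0.3698^5 = 0.6302·0.006920 = 0.004361

Final: 0.004361


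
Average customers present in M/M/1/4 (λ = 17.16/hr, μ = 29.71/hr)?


ρ = 17.16/29.71 = 0.5776
L = ρ[1 − (K+1)ρ^K + Kρ^(K+1)] / [(1−ρ)(1−ρ^(K+1))]
Numerator: 0.5776·(1 − 5·0.111291 + 4·0.064280) = 0.404693
Denominator: (0.4224)·(0.935720) = 0.395264
L = 0.404693/0.395264 = 1.0239

Final: 1.0239


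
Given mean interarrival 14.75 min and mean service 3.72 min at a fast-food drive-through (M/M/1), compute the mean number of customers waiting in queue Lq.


λ = 60/14.75 = 4.0678 /hr
μ = 60/3.72 = 16.1290 /hr
ρ = λ/μ = 4.0678/16.1290 = 0.2522
Lq = ρ²/(1−ρ) = 0.06361/0.7478 = 0.08506

Final: 0.08506


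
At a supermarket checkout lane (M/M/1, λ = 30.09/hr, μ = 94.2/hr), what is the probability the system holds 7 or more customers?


ρ = 30.09/94.2 = 0.3194
P(N ≥ n) = ρ^n = 0.3194^7 = 0.0003393

Final: 0.0003393


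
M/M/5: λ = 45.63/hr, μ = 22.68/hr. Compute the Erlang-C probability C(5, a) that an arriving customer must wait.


a = λ/μ = 2.0119; ρ = a/5 = 0.4024
P₀ = 0.132707 (from M/M/c formula)
C(c,a) = [a^c/(c!(1−ρ))]·P₀ = [32.96379/(120·0.5976)]·0.132707
= 0.45965·0.132707 = 0.060999

Final: 0.060999


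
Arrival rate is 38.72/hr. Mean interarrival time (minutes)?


Mean interarrival time = 1/λ = 1/38.72 hour = 0.02583 hour
In minutes: 0.02583 × 60 = 1.5496 min

Final: 1.5496 min


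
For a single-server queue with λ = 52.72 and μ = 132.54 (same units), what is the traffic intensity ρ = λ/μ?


ρ = λ/μ = 52.72/132.54 = 0.3978

Final: 0.3978


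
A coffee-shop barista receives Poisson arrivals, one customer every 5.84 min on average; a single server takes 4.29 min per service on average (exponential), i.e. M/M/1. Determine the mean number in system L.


λ = 60/5.84 = 10.2740 /hr
μ = 60/4.29 = 13.9860 /hr
ρ = λ/μ = 10.2740/13.9860 = 0.7346
L = ρ/(1−ρ) = 0.7346/0.2654 = 2.7677

Final: 2.7677


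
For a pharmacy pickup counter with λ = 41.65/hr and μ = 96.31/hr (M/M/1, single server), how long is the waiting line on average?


ρ = 41.65/96.31 = 0.4325
Lq = ρ²/(1−ρ) = 0.1870/0.5675 = 0.3295

Final: 0.3295


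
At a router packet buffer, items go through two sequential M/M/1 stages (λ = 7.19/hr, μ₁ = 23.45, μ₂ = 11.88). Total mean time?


Each node sees arrival rate λ = 7.19/hr (tandem ⇒ throughput preserved).
W₁ = 1/(μ₁−λ) = 1/(23.45−7.19) = 0.06150 hr
W₂ = 1/(μ₂−λ) = 1/(11.88−7.19) = 0.21322 hr
W_total = W₁ + W₂ = 0.06150 + 0.21322 = 0.27472 hr

Final: 0.27472 hr


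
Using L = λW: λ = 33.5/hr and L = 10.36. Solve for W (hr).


W = L/λ = 10.36/33.5 = 0.3093 hr

Final: 0.3093 hr


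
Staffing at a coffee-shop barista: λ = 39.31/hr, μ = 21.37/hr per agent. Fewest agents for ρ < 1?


Stability requires cμ > λ ⇔ c > λ/μ.
λ/μ = 39.31/21.37 = 1.8395
Minimum integer c = ⌊1.8395⌋ + 1 = 2
Check: 2·21.37 = 42.74 > 39.31, while 1·21.37 = 21.37 ≤ 39.31

Final: 2 servers


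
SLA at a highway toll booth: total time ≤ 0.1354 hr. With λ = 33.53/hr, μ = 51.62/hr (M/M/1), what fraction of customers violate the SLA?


W ~ Exponential(μ−λ) for M/M/1.
μ − λ = 51.62 − 33.53 = 18.0900
P(W > t) = e^{−(μ−λ)t} = e^{−2.4494} = 0.086347

Final: 0.086347


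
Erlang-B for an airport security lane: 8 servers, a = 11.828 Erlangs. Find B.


B(c,a) = (a^c/c!) / Σ_{k=0}^{c} a^k/k!
a^8/8! = 9501.014992
Σ terms (k=0..8): 1.00000 + 11.82800 + 69.95079 + 275.79266 + 815.51888 + 1929.19147 + 3803.07945 + 6426.11768 + 9501.01499 = 22833.493930
B = 9501.014992/22833.493930 = 0.416100

Final: 0.416100


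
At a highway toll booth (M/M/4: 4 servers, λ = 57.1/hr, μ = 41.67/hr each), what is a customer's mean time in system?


a = 1.3703; ρ = 0.3426; P₀ = 0.252434
Lq = P₀·a^c·ρ/(c!(1−ρ)²) = 0.02939
Wq = Lq/λ = 0.02939/57.1 = 0.0005148 hr
W = Wq + 1/μ = 0.0005148 + 0.02400 = 0.02451 hr

Final: 0.02451 hr


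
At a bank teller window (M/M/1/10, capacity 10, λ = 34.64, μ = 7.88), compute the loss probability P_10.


ρ = λ/μ = 34.64/7.88 = 4.3959
P_K = (1−ρ)ρ^K/(1−ρ^(K+1)) = (-3.3959·2694738.694471)/(1 − 11845907.154376)
= -9151168.459905/-11845906.154376 = 0.772517

Final: 0.772517


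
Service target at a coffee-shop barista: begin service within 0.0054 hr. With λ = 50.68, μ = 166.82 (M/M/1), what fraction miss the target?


ρ = 50.68/166.82 = 0.3038
P(Wq > t) = ρ·e^{−(μ−λ)t} = 0.3038·e^{−0.6272}
= 0.3038·0.534109 = 0.162262

Final: 0.162262


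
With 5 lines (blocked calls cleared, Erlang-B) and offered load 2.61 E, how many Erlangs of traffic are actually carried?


B(5,2.61) = 0.078106 (Erlang-B)
Carried load = a(1 − B) = 2.61·(1 − 0.078106) = 2.61·0.921894 = 2.4061 E

Final: 2.4061 Erlangs


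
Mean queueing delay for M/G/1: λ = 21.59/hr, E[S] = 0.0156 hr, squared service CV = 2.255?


ρ = λ·E[S] = 21.59·0.0156 = 0.3368
E[S²] = E[S]²(1+C_s²) = 0.0156²·(1+2.255) = 0.0007921
Wq = λ·E[S²]/(2(1−ρ)) = 21.59·0.0007921/(2·0.6632) = 0.01289 hr

Final: 0.01289 hr


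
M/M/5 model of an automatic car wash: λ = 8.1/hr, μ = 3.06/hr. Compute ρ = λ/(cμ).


ρ = λ/(cμ) = 8.1/(5·3.06) = 8.1/15.30 = 0.5294

Final: 0.5294


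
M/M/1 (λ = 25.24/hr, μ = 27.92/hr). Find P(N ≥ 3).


ρ = 25.24/27.92 = 0.9040
P(N ≥ n) = ρ^n = 0.9040^3 = 0.738791

Final: 0.738791


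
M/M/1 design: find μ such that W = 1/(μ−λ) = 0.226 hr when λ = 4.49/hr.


W = 1/(μ−λ) ⇒ μ − λ = 1/W = 1/0.226 = 4.4248
μ = λ + 1/W = 4.49 + 4.4248 = 8.9148 per hr

Final: 8.9148 /hr


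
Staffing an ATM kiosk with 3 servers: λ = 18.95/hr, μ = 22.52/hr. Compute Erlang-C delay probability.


a = λ/μ = 0.8415; ρ = a/3 = 0.2805
P₀ = 0.428535 (from M/M/c formula)
C(c,a) = [a^c/(c!(1−ρ))]·P₀ = [0.59583/(6·0.7195)]·0.428535
= 0.13802·0.428535 = 0.059145

Final: 0.059145


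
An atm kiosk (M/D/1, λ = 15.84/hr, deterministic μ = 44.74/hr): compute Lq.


ρ = 15.84/44.74 = 0.3540
M/D/1: Lq = ρ²/(2(1−ρ)) = 0.1253/(2·0.6460) = 0.09703

Final: 0.09703


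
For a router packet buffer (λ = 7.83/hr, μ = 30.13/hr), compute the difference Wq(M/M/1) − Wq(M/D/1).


ρ = 7.83/30.13 = 0.2599
Wq(M/M/1) = ρ/(μ−λ) = 0.2599/22.30 = 0.01165 hr
Wq(M/D/1) = ρ/(2(μ−λ)) = 0.005827 hr
Savings = 0.01165 − 0.005827 = 0.005827 hr

Final: 0.005827 hr


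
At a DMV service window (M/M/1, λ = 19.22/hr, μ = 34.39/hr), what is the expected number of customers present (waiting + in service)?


ρ = λ/μ = 19.22/34.39 = 0.5589
L = ρ/(1−ρ) = 0.5589/(1 − 0.5589) = 0.5589/0.4411 = 1.2670

Final: 1.2670


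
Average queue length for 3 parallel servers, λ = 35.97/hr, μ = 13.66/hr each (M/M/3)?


a = λ/μ = 2.6332; ρ = a/3 = 0.8777
P₀ = 0.031258
Lq = P₀·a^c·ρ / (c!·(1−ρ)²) = 0.031258·18.25867·0.8777/(6·0.01495)
= 5.58620

Final: 5.58620


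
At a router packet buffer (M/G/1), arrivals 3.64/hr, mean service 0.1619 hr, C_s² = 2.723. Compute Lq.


ρ = λ·E[S] = 3.64·0.1619 = 0.5893
Lq = ρ²(1+C_s²)/(2(1−ρ)) = 0.3473·(1+2.723)/(2·0.4107)
= 0.3473·3.7230/0.8214 = 1.57417

Final: 1.57417


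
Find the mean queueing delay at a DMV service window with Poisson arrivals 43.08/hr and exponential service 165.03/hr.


ρ = 43.08/165.03 = 0.2610
Wq = ρ/(μ−λ) = 0.2610/(165.03 − 43.08) = 0.2610/121.95 = 0.002141 hr

Final: 0.002141 hr


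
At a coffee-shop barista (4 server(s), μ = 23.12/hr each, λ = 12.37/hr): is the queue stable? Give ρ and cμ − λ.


Total capacity cμ = 4·23.12 = 92.48/hr
ρ = λ/(cμ) = 12.37/92.48 = 0.1338
Stable ⇔ ρ < 1: YES
Spare capacity = cμ − λ = 92.48 − 12.37 = 80.11/hr

Final: ρ = 0.1338; stable; margin = 80.11/hr


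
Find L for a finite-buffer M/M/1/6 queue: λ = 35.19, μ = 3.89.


ρ = 35.19/3.89 = 9.0463
L = ρ[1 − (K+1)ρ^K + Kρ^(K+1)] / [(1−ρ)(1−ρ^(K+1))]
Numerator: 9.0463·(1 − 7·548047.237602 + 6·4957784.650698) = 234392341.979399
Denominator: (-8.0463)·(-4957783.650698) = 39891678.217698
L = 234392341.979399/39891678.217698 = 5.8757

Final: 5.8757


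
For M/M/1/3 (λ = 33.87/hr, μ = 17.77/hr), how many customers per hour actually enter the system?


ρ = 1.9060; P_K = (1−ρ)ρ^3/(1−ρ^4) = 0.514316
λ_eff = λ(1 − P_K) = 33.87·(1 − 0.514316) = 33.87·0.485684 = 16.4501 /hr

Final: 16.4501 /hr


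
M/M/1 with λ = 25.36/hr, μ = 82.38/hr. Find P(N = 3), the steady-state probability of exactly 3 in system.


ρ = 25.36/82.38 = 0.3078
P_n = (1−ρ)·ρ^n = (1 − 0.3078)·0.3078^3 = 0.6922·0.029173 = 0.020192

Final: 0.020192


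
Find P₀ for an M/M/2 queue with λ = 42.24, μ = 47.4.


a = λ/μ = 42.24/47.4 = 0.8911; ρ = a/c = 0.4456
Σ_{k=0}^{1} a^k/k! (terms k=0..1) = 1.00000 + 0.89114 = 1.89114
Tail: a^2/(2!(1−ρ)) = 0.79413/(2·0.5544) = 0.71617
P₀ = 1/(1.89114 + 0.71617) = 1/2.60731 = 0.383538

Final: 0.383538


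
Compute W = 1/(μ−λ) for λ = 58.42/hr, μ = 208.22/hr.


W = 1/(μ−λ) = 1/(208.22 − 58.42) = 1/149.80 = 0.006676 hr

Final: 0.006676 hr


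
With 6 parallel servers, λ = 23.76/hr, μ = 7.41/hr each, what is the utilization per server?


ρ = λ/(cμ) = 23.76/(6·7.41) = 23.76/44.46 = 0.5344

Final: 0.5344


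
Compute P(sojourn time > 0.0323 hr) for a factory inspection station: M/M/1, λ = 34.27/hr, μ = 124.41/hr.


W ~ Exponential(μ−λ) for M/M/1.
μ − λ = 124.41 − 34.27 = 90.1400
P(W > t) = e^{−(μ−λ)t} = e^{−2.9115} = 0.054393

Final: 0.054393


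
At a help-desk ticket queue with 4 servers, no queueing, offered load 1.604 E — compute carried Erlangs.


B(4,1.604) = 0.056821 (Erlang-B)
Carried load = a(1 − B) = 1.604·(1 − 0.056821) = 1.604·0.943179 = 1.5129 E

Final: 1.5129 Erlangs


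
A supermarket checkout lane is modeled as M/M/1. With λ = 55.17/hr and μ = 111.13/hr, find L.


ρ = λ/μ = 55.17/111.13 = 0.4964
L = ρ/(1−ρ) = 0.4964/(1 − 0.4964) = 0.4964/0.5036 = 0.9859

Final: 0.9859


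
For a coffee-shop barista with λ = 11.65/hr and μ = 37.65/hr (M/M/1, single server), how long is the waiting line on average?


ρ = 11.65/37.65 = 0.3094
Lq = ρ²/(1−ρ) = 0.09575/0.6906 = 0.1386

Final: 0.1386


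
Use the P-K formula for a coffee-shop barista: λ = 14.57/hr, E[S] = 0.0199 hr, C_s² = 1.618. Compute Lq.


ρ = λ·E[S] = 14.57·0.0199 = 0.2899
Lq = ρ²(1+C_s²)/(2(1−ρ)) = 0.08407·(1+1.618)/(2·0.7101)
= 0.08407·2.6180/1.4201 = 0.15498

Final: 0.15498


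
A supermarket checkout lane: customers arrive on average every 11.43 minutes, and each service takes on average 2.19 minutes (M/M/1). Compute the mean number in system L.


λ = 60/11.43 = 5.2493 /hr
μ = 60/2.19 = 27.3973 /hr
ρ = λ/μ = 5.2493/27.3973 = 0.1916
L = ρ/(1−ρ) = 0.1916/0.8084 = 0.2370

Final: 0.2370


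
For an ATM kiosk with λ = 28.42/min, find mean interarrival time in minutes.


Mean interarrival time = 1/λ = 1/28.42 minute = 0.03519 minute
In minutes: 0.03519 × 1 = 0.03519 min

Final: 0.03519 min


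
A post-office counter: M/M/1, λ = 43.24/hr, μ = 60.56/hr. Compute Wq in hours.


ρ = 43.24/60.56 = 0.7140
Wq = ρ/(μ−λ) = 0.7140/(60.56 − 43.24) = 0.7140/17.32 = 0.04122 hr

Final: 0.04122 hr


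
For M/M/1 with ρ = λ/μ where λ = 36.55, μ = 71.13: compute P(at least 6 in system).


ρ = 36.55/71.13 = 0.5138
P(N ≥ n) = ρ^n = 0.5138^6 = 0.018408

Final: 0.018408


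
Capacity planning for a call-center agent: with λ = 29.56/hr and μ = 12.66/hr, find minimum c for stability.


Stability requires cμ > λ ⇔ c > λ/μ.
λ/μ = 29.56/12.66 = 2.3349
Minimum integer c = ⌊2.3349⌋ + 1 = 3
Check: 3·12.66 = 37.98 > 29.56, while 2·12.66 = 25.32 ≤ 29.56

Final: 3 servers


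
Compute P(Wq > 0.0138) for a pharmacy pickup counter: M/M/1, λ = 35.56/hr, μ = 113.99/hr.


ρ = 35.56/113.99 = 0.3120
P(Wq > t) = ρ·e^{−(μ−λ)t} = 0.3120·e^{−1.0823}
= 0.3120·0.338804 = 0.105692

Final: 0.105692


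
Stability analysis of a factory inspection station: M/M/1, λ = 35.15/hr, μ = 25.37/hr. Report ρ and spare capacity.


Total capacity cμ = 1·25.37 = 25.37/hr
ρ = λ/(cμ) = 35.15/25.37 = 1.3855
Stable ⇔ ρ < 1: NO
Spare capacity = cμ − λ = 25.37 − 35.15 = -9.78/hr

Final: ρ = 1.3855; unstable; margin = -9.78/hr


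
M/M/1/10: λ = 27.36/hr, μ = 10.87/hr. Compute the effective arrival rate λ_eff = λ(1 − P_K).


ρ = 2.5170; P_K = (1−ρ)ρ^10/(1−ρ^11) = 0.602728
λ_eff = λ(1 − P_K) = 27.36·(1 − 0.602728) = 27.36·0.397272 = 10.8694 /hr

Final: 10.8694 /hr


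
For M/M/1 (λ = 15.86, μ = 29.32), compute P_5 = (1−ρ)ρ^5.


ρ = 15.86/29.32 = 0.5409
P_n = (1−ρ)·ρ^n = (1 − 0.5409)·0.5409^5 = 0.4591·0.046312 = 0.021261

Final: 0.021261


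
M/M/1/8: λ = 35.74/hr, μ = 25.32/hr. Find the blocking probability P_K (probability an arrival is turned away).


ρ = λ/μ = 35.74/25.32 = 1.4115
P_K = (1−ρ)ρ^K/(1−ρ^(K+1)) = (-0.4115·15.758932)/(1 − 22.244243)
= -6.485311/-21.244243 = 0.305274

Final: 0.305274


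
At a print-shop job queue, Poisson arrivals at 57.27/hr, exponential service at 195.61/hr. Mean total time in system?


W = 1/(μ−λ) = 1/(195.61 − 57.27) = 1/138.34 = 0.007229 hr

Final: 0.007229 hr


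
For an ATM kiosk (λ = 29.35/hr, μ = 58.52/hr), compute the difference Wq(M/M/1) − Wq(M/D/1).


ρ = 29.35/58.52 = 0.5015
Wq(M/M/1) = ρ/(μ−λ) = 0.5015/29.17 = 0.01719 hr
Wq(M/D/1) = ρ/(2(μ−λ)) = 0.008597 hr
Savings = 0.01719 − 0.008597 = 0.008597 hr

Final: 0.008597 hr


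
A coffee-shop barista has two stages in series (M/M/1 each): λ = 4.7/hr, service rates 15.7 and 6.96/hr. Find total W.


Each node sees arrival rate λ = 4.7/hr (tandem ⇒ throughput preserved).
W₁ = 1/(μ₁−λ) = 1/(15.7−4.7) = 0.09091 hr
W₂ = 1/(μ₂−λ) = 1/(6.96−4.7) = 0.44248 hr
W_total = W₁ + W₂ = 0.09091 + 0.44248 = 0.53339 hr

Final: 0.53339 hr


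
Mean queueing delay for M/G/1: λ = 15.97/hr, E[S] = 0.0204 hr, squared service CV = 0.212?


ρ = λ·E[S] = 15.97·0.0204 = 0.3258
E[S²] = E[S]²(1+C_s²) = 0.0204²·(1+0.212) = 0.0005044
Wq = λ·E[S²]/(2(1−ρ)) = 15.97·0.0005044/(2·0.6742) = 0.005974 hr

Final: 0.005974 hr


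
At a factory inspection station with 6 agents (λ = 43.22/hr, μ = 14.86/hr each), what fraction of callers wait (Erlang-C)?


a = λ/μ = 2.9085; ρ = a/6 = 0.4847
P₀ = 0.053803 (from M/M/c formula)
C(c,a) = [a^c/(c!(1−ρ))]·P₀ = [605.33491/(720·0.5153)]·0.053803
= 1.63171·0.053803 = 0.087790

Final: 0.087790


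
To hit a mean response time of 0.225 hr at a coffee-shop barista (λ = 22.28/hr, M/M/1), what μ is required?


W = 1/(μ−λ) ⇒ μ − λ = 1/W = 1/0.225 = 4.4444
μ = λ + 1/W = 22.28 + 4.4444 = 26.7244 per hr

Final: 26.7244 /hr


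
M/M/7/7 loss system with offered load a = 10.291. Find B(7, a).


B(c,a) = (a^c/c!) / Σ_{k=0}^{c} a^k/k!
a^7/7! = 2425.339338
Σ terms (k=0..7): 1.00000 + 10.29100 + 52.95234 + 181.64418 + 467.32506 + 961.84844 + 1649.73038 + 2425.33934 = 5750.130741
B = 2425.339338/5750.130741 = 0.421789

Final: 0.421789


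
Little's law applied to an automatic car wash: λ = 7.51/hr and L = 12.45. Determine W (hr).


W = L/λ = 12.45/7.51 = 1.6578 hr

Final: 1.6578 hr


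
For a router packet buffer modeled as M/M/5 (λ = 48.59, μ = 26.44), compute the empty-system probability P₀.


a = λ/μ = 48.59/26.44 = 1.8377; ρ = a/c = 0.3675
Σ_{k=0}^{4} a^k/k! (terms k=0..4) = 1.00000 + 1.83775 + 1.68865 + 1.03444 + 0.47526 = 6.03610
Tail: a^5/(5!(1−ρ)) = 20.96174/(120·0.6325) = 0.27620
P₀ = 1/(6.03610 + 0.27620) = 1/6.31230 = 0.158421

Final: 0.158421


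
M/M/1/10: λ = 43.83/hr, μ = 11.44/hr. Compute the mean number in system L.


ρ = 43.83/11.44 = 3.8313
L = ρ[1 − (K+1)ρ^K + Kρ^(K+1)] / [(1−ρ)(1−ρ^(K+1))]
Numerator: 3.8313·(1 − 11·681482.114044 + 10·2610958.134487) = 71312939.032504
Denominator: (-2.8313)·(-2610957.134487) = 7392386.502276
L = 71312939.032504/7392386.502276 = 9.6468

Final: 9.6468


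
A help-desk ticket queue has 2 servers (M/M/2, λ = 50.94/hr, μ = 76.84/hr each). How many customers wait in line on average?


a = λ/μ = 0.6629; ρ = a/2 = 0.3315
P₀ = 0.502101
Lq = P₀·a^c·ρ / (c!·(1−ρ)²) = 0.502101·0.43948·0.3315/(2·0.44694)
= 0.08183

Final: 0.08183


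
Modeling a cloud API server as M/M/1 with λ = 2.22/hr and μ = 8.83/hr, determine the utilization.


ρ = λ/μ = 2.22/8.83 = 0.2514

Final: 0.2514


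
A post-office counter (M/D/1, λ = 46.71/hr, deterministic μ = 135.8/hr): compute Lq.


ρ = 46.71/135.8 = 0.3440
M/D/1: Lq = ρ²/(2(1−ρ)) = 0.1183/(2·0.6560) = 0.09017

Final: 0.09017


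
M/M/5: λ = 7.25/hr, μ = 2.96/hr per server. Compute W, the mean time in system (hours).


a = 2.4493; ρ = 0.4899; P₀ = 0.084477
Lq = P₀·a^c·ρ/(c!(1−ρ)²) = 0.11681
Wq = Lq/λ = 0.11681/7.25 = 0.01611 hr
W = Wq + 1/μ = 0.01611 + 0.33784 = 0.35395 hr

Final: 0.35395 hr


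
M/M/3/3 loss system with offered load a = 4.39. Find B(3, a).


B(c,a) = (a^c/c!) / Σ_{k=0}^{c} a^k/k!
a^3/3! = 14.100753
Σ terms (k=0..3): 1.00000 + 4.39000 + 9.63605 + 14.10075 = 29.126803
B = 14.100753/29.126803 = 0.484116

Final: 0.484116


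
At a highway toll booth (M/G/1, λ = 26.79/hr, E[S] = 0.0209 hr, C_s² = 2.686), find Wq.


ρ = λ·E[S] = 26.79·0.0209 = 0.5599
E[S²] = E[S]²(1+C_s²) = 0.0209²·(1+2.686) = 0.001610
Wq = λ·E[S²]/(2(1−ρ)) = 26.79·0.001610/(2·0.4401) = 0.04901 hr

Final: 0.04901 hr


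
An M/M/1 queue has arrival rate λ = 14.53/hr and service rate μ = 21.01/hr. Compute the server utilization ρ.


ρ = λ/μ = 14.53/21.01 = 0.6916

Final: 0.6916


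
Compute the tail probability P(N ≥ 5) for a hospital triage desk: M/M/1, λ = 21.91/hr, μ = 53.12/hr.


ρ = 21.91/53.12 = 0.4125
P(N ≥ n) = ρ^n = 0.4125^5 = 0.011938

Final: 0.011938


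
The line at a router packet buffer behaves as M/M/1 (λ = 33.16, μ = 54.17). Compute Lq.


ρ = 33.16/54.17 = 0.6121
Lq = ρ²/(1−ρ) = 0.3747/0.3879 = 0.9661

Final: 0.9661


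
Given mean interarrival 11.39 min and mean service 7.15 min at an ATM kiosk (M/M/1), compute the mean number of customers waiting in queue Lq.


λ = 60/11.39 = 5.2678 /hr
μ = 60/7.15 = 8.3916 /hr
ρ = λ/μ = 5.2678/8.3916 = 0.6277
Lq = ρ²/(1−ρ) = 0.3941/0.3723 = 1.0586

Final: 1.0586


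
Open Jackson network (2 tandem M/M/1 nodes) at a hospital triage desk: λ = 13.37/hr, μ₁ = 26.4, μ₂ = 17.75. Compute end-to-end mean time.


Each node sees arrival rate λ = 13.37/hr (tandem ⇒ throughput preserved).
W₁ = 1/(μ₁−λ) = 1/(26.4−13.37) = 0.07675 hr
W₂ = 1/(μ₂−λ) = 1/(17.75−13.37) = 0.22831 hr
W_total = W₁ + W₂ = 0.07675 + 0.22831 = 0.30506 hr

Final: 0.30506 hr


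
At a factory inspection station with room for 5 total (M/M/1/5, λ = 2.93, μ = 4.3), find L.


ρ = 2.93/4.3 = 0.6814
L = ρ[1 − (K+1)ρ^K + Kρ^(K+1)] / [(1−ρ)(1−ρ^(K+1))]
Numerator: 0.6814·(1 − 6·0.146891 + 5·0.100091) = 0.421857
Denominator: (0.3186)·(0.899909) = 0.286715
L = 0.421857/0.286715 = 1.4713

Final: 1.4713


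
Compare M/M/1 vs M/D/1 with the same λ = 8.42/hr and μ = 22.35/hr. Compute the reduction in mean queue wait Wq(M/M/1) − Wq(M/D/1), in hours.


ρ = 8.42/22.35 = 0.3767
Wq(M/M/1) = ρ/(μ−λ) = 0.3767/13.93 = 0.02704 hr
Wq(M/D/1) = ρ/(2(μ−λ)) = 0.01352 hr
Savings = 0.02704 − 0.01352 = 0.01352 hr

Final: 0.01352 hr


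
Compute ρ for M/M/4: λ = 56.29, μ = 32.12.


ρ = λ/(cμ) = 56.29/(4·32.12) = 56.29/128.48 = 0.4381

Final: 0.4381


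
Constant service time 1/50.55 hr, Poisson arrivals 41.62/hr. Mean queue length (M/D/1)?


ρ = 41.62/50.55 = 0.8233
M/D/1: Lq = ρ²/(2(1−ρ)) = 0.6779/(2·0.1767) = 1.91868

Final: 1.91868


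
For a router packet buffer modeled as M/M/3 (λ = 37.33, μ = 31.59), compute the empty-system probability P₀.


a = λ/μ = 37.33/31.59 = 1.1817; ρ = a/c = 0.3939
Σ_{k=0}^{2} a^k/k! (terms k=0..2) = 1.00000 + 1.18170 + 0.69821 = 2.87991
Tail: a^3/(3!(1−ρ)) = 1.65016/(6·0.6061) = 0.45376
P₀ = 1/(2.87991 + 0.45376) = 1/3.33368 = 0.299969

Final: 0.299969


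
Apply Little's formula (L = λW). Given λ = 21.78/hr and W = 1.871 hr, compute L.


L = λW = 21.78·1.871 = 40.7504

Final: 40.7504


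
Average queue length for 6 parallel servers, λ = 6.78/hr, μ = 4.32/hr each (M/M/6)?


a = λ/μ = 1.5694; ρ = a/6 = 0.2616
P₀ = 0.208092
Lq = P₀·a^c·ρ / (c!·(1−ρ)²) = 0.208092·14.94430·0.2616/(720·0.54527)
= 0.002072

Final: 0.002072


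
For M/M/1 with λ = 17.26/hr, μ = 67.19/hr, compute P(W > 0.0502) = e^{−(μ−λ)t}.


W ~ Exponential(μ−λ) for M/M/1.
μ − λ = 67.19 − 17.26 = 49.9300
P(W > t) = e^{−(μ−λ)t} = e^{−2.5065} = 0.081554

Final: 0.081554


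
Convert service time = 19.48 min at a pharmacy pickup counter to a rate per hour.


μ = 1/(service time) in consistent units.
1 hour = 60 min, so μ = 60/19.48 = 3.0801 per hour

Final: 3.0801 /hr


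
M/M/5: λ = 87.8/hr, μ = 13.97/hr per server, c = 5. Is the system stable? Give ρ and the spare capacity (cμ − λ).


Total capacity cμ = 5·13.97 = 69.85/hr
ρ = λ/(cμ) = 87.8/69.85 = 1.2570
Stable ⇔ ρ < 1: NO
Spare capacity = cμ − λ = 69.85 − 87.8 = -17.95/hr

Final: ρ = 1.2570; unstable; margin = -17.95/hr


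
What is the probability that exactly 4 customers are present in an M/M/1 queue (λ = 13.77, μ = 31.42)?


ρ = 13.77/31.42 = 0.4383
P_n = (1−ρ)·ρ^n = (1 − 0.4383)·0.4383^4 = 0.5617·0.036890 = 0.020723

Final: 0.020723
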